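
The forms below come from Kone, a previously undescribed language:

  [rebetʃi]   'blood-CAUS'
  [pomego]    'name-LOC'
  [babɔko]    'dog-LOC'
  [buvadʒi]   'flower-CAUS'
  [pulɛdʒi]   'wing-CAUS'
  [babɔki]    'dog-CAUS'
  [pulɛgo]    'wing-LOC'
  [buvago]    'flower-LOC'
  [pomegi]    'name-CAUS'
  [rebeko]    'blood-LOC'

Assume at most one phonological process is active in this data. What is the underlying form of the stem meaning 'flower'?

/buvadʒ/

'flower' shows [dʒ] ~ [g] at the end of the stem ([buvadʒi] vs [buvago]).
If /g/ were underlying and a rule turned it into [dʒ] before the CAUS suffix, 'name' would also alternate; but it has [g] in both [pomegi] and [pomego].
So /dʒ/ is underlying, and a rule of depalatalization — palato-alveolar /tʃ/ and /dʒ/ become [k] and [g] when no front vowel follows — gives [g].
Hence 'flower' is /buvadʒ/ underlyingly.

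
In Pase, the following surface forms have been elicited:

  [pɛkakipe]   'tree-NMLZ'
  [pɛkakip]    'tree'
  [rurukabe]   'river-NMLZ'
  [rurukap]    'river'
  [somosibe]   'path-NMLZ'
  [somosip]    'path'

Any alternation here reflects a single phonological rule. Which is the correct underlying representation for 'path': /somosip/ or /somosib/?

/somosib/

The stem for 'path' ends in [b] in [somosibe] but [p] in [somosip].
Compare 'tree', with invariant [p] in [pɛkakipe] and [pɛkakip]: an analysis with underlying /p/ and a rule producing [b] before the NMLZ suffix would wrongly predict alternation here too.
The alternation reflects word-final obstruent devoicing: voiced obstruents become voiceless word-finally. /b/ is underlying.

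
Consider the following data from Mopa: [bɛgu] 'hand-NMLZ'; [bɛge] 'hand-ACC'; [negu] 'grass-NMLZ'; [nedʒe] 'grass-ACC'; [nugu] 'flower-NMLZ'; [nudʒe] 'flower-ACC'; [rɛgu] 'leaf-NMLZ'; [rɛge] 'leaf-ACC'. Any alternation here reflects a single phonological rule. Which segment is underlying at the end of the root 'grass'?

/dʒ/

The stem for 'grass' ends in [g] in [negu] but [dʒ] in [nedʒe].
The stem 'hand' ([bɛgu], [bɛge]) shows [g] unchanged in both environments, so [g] cannot be basic with [dʒ] derived before the ACC suffix.
Therefore /dʒ/ is basic and [g] is derived by depalatalization (palato-alveolar /dʒ/ becomes [g] when no front vowel follows).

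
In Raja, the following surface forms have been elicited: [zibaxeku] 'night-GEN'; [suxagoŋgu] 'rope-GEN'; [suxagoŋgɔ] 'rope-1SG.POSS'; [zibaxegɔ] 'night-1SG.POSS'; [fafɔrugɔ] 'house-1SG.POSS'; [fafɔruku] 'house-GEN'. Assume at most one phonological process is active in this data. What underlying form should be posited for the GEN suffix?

The GEN suffix surfaces as [-gu] and [-ku], depending on the final segment of the stem.
By contrast the 1SG.POSS suffix keeps its initial [g] throughout — that segment must be underlying.
So the underlying form is /-ku/, and voiceless stops become voiced after a nasal.

/-ku/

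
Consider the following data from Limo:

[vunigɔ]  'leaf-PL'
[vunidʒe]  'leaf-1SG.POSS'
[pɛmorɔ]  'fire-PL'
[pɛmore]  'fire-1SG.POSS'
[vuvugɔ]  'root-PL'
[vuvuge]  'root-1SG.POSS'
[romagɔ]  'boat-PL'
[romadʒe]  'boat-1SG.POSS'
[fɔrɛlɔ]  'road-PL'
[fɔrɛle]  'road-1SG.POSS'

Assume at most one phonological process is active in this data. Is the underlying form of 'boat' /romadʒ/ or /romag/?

/romadʒ/

In [romagɔ] and [romadʒe] the final segment of 'boat' alternates: [g] ~ [dʒ].
Compare 'root', with invariant [g] in [vuvugɔ] and [vuvuge]: an analysis with underlying /g/ and a rule producing [dʒ] before the 1SG.POSS suffix would wrongly predict alternation here too.
Therefore /dʒ/ is basic and [g] is derived by depalatalization (palato-alveolar /dʒ/ becomes [g] when no front vowel follows).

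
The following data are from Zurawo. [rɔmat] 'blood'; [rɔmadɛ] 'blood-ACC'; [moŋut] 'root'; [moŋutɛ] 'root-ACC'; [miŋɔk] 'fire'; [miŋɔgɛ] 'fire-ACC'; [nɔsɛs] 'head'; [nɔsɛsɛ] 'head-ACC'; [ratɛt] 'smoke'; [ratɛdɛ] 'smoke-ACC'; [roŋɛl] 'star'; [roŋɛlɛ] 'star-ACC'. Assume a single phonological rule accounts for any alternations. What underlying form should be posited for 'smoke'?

/ratɛd/

The stem for 'smoke' ends in [t] in [ratɛt] but [d] in [ratɛdɛ].
If /t/ were underlying and a rule turned it into [d] before the ACC suffix, 'root' would also alternate; but it has [t] in both [moŋut] and [moŋutɛ].
The alternation reflects word-final obstruent devoicing: voiced obstruents become voiceless word-finally. /d/ is underlying.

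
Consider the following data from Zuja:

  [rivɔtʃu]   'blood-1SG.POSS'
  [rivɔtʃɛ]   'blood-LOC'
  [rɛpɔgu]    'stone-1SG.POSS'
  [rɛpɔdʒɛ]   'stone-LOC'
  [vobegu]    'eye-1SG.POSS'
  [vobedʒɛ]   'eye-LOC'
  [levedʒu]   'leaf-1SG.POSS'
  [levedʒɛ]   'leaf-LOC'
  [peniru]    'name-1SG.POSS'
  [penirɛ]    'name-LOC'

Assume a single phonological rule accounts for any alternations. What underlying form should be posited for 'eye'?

The stem for 'eye' ends in [g] in [vobegu] but [dʒ] in [vobedʒɛ].
Compare 'leaf', with invariant [dʒ] in [levedʒu] and [levedʒɛ]: an analysis with underlying /dʒ/ and a rule producing [g] before the 1SG.POSS suffix would wrongly predict alternation here too.
The alternation reflects palatalization before a front vowel: /g/ becomes palato-alveolar [dʒ] before a front vowel. /g/ is underlying.
Hence 'eye' is /vobeg/ underlyingly.

/vobeg/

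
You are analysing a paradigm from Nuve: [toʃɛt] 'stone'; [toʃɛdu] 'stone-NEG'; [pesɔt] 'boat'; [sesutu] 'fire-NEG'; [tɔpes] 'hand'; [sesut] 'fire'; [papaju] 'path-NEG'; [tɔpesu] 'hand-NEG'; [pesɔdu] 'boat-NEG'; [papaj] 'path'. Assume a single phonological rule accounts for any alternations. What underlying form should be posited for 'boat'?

/pesɔd/

In [pesɔdu] and [pesɔt] the final segment of 'boat' alternates: [d] ~ [t].
But 'fire' keeps [t] in both environments ([sesutu], [sesut]), so there is no rule changing /t/ to [d] before the NEG suffix.
The alternation reflects word-final obstruent devoicing: voiced obstruents become voiceless word-finally. /d/ is underlying.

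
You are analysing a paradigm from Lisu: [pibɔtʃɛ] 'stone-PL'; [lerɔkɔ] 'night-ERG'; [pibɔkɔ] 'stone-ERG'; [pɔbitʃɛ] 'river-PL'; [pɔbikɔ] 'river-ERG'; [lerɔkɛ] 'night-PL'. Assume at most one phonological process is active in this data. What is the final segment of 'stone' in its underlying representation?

In [pibɔtʃɛ] and [pibɔkɔ] the final segment of 'stone' alternates: [tʃ] ~ [k].
But 'night' keeps [k] in both environments ([lerɔkɛ], [lerɔkɔ]), so there is no rule changing /k/ to [tʃ] before the PL suffix.
Therefore /tʃ/ is basic and [k] is derived by depalatalization (palato-alveolar /tʃ/ becomes [k] when no front vowel follows).

/tʃ/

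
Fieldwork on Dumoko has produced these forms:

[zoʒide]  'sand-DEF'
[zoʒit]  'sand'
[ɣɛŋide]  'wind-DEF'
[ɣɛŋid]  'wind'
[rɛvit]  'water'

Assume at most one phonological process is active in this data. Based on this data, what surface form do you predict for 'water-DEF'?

[rɛvide]

The root 'sand' surfaces as [zoʒide] and [zoʒit], with a stem-final [d] ~ [t] alternation.
The stem 'wind' ([ɣɛŋide], [ɣɛŋid]) shows [d] unchanged in both environments, so [d] cannot be basic with [t] derived in isolation.
The underlying segment must be /t/; voiceless stops become voiced between vowels, yielding [d] there.
From [rɛvit] the stem 'water' is /rɛvit/; between vowels this yields [rɛvide].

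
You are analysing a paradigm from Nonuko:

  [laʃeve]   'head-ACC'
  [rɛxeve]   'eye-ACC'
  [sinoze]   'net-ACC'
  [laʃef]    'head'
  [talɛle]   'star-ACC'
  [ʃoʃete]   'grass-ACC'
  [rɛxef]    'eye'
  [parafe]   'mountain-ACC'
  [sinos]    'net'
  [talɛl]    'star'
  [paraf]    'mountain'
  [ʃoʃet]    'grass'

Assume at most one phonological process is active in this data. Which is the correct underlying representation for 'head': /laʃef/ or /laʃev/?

/laʃev/

The root 'head' surfaces as [laʃeve] and [laʃef], with a stem-final [v] ~ [f] alternation.
If /f/ were underlying and a rule turned it into [v] before the ACC suffix, 'mountain' would also alternate; but it has [f] in both [parafe] and [paraf].
Therefore /v/ is basic and [f] is derived by word-final obstruent devoicing (voiced obstruents become voiceless word-finally).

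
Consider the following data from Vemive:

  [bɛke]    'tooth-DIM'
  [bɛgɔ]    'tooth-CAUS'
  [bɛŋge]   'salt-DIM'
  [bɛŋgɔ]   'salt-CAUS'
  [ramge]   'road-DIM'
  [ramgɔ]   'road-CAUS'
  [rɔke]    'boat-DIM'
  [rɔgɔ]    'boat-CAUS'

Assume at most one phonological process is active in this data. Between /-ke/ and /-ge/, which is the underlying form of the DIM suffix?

The DIM morpheme has two allomorphs, [-ge] and [-ke].
By contrast the CAUS suffix keeps its initial [g] throughout — that segment must be underlying.
The DIM suffix is therefore /-ke/ underlyingly, with post-nasal voicing: voiceless stops become voiced after a nasal.

/-ke/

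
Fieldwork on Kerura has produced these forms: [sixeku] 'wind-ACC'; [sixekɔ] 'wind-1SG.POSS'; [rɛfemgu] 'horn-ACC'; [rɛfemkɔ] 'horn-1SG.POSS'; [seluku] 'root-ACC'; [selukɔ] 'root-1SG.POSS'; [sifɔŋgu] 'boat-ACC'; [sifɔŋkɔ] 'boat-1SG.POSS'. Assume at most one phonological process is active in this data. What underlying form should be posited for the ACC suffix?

The ACC suffix surfaces as [-gu] and [-ku], depending on the final segment of the stem.
By contrast the 1SG.POSS suffix keeps its initial [k] throughout — that segment must be underlying.
So the underlying form is /-gu/, and voiced stops become voiceless after a vowel.

/-gu/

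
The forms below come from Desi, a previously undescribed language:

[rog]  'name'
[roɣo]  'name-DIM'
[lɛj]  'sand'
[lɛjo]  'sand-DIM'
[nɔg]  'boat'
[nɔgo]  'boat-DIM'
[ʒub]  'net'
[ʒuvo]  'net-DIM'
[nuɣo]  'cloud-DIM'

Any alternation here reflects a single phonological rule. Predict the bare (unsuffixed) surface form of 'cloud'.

[nug]

The stem for 'name' ends in [g] in [rog] but [ɣ] in [roɣo].
Compare 'boat', with invariant [g] in [nɔg] and [nɔgo]: an analysis with underlying /g/ and a rule producing [ɣ] before the DIM suffix would wrongly predict alternation here too.
So /ɣ/ is underlying, and a rule of word-final hardening — voiced fricatives become stops word-finally — gives [g].
From [nuɣo] the stem 'cloud' is /nuɣ/; word-finally this yields [nug].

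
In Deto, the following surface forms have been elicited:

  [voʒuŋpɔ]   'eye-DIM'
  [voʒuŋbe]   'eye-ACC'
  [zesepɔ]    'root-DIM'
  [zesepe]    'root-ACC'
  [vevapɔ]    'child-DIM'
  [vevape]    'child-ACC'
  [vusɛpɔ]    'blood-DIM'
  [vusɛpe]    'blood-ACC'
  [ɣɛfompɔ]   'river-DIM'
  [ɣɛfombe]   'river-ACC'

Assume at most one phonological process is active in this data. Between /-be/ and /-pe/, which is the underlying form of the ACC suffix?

/-be/

The ACC suffix surfaces as [-be] and [-pe], depending on the final segment of the stem.
The DIM suffix, which begins with [p], is invariant after every stem; so [p] is not altered by any rule here.
So the underlying form is /-be/, and voiced stops become voiceless after a vowel.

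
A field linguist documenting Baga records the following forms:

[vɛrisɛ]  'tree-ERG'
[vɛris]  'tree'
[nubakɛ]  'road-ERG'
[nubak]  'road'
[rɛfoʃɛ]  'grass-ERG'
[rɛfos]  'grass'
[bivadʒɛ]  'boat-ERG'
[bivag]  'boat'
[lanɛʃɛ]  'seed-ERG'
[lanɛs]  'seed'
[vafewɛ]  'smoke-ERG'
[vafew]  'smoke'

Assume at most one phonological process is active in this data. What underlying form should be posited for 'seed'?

/lanɛʃ/

The root 'seed' surfaces as [lanɛʃɛ] and [lanɛs], with a stem-final [ʃ] ~ [s] alternation.
The stem 'tree' ([vɛrisɛ], [vɛris]) shows [s] unchanged in both environments, so [s] cannot be basic with [ʃ] derived before the ERG suffix.
So /ʃ/ is underlying, and a rule of depalatalization — palato-alveolar /dʒ/ and /ʃ/ become [g] and [s] when no front vowel follows — gives [s].
The underlying form of 'seed' is therefore /lanɛʃ/.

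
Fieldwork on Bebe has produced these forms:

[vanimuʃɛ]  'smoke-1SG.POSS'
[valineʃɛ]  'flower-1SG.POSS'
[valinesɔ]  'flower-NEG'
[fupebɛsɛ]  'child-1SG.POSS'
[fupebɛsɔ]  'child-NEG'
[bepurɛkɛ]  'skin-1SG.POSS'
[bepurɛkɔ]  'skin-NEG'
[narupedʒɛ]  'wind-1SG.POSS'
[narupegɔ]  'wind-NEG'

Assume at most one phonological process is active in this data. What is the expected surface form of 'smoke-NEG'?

[vanimusɔ]

In [valineʃɛ] and [valinesɔ] the final segment of 'flower' alternates: [ʃ] ~ [s].
If /s/ were underlying and a rule turned it into [ʃ] before the 1SG.POSS suffix, 'child' would also alternate; but it has [s] in both [fupebɛsɛ] and [fupebɛsɔ].
The alternation reflects depalatalization: palato-alveolar /dʒ/ and /ʃ/ become [g] and [s] when no front vowel follows. /ʃ/ is underlying.
The one attested form of 'smoke', [vanimuʃɛ], shows underlying /vanimuʃ/. Applying the same rule when no front vowel follows gives [vanimusɔ].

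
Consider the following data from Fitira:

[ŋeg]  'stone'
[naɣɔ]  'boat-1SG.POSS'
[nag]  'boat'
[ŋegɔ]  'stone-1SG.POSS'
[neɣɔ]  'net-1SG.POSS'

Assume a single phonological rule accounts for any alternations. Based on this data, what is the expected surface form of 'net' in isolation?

In [naɣɔ] and [nag] the final segment of 'boat' alternates: [ɣ] ~ [g].
The stem 'stone' ([ŋegɔ], [ŋeg]) shows [g] unchanged in both environments, so [g] cannot be basic with [ɣ] derived before the 1SG.POSS suffix.
Therefore /ɣ/ is basic and [g] is derived by word-final hardening (voiced fricatives become stops word-finally).
From [neɣɔ] the stem 'net' is /neɣ/; word-finally this yields [neg].

[neg]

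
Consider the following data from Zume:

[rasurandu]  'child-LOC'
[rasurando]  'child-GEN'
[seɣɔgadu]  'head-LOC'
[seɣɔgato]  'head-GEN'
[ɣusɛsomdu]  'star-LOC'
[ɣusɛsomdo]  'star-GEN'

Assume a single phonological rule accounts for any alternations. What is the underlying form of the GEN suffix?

The GEN suffix surfaces as [-do] and [-to], depending on the final segment of the stem.
By contrast the LOC suffix keeps its initial [d] throughout — that segment must be underlying.
The GEN suffix is therefore /-to/ underlyingly, with post-nasal voicing: voiceless stops become voiced after a nasal.

/-to/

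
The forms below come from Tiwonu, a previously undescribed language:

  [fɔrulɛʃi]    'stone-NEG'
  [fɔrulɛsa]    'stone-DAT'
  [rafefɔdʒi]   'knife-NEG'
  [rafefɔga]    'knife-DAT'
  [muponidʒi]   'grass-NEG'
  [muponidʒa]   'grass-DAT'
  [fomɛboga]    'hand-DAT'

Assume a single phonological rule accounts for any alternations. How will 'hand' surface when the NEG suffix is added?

In [rafefɔdʒi] and [rafefɔga] the final segment of 'knife' alternates: [dʒ] ~ [g].
If /dʒ/ were underlying and a rule turned it into [g] before the DAT suffix, 'grass' would also alternate; but it has [dʒ] in both [muponidʒi] and [muponidʒa].
The underlying segment must be /g/; /g/ and /s/ become palato-alveolar [dʒ] and [ʃ] before a front vowel, yielding [dʒ] there.
The one attested form of 'hand', [fomɛboga], shows underlying /fomɛbog/. Applying the same rule before a front vowel gives [fomɛbodʒi].

[fomɛbodʒi]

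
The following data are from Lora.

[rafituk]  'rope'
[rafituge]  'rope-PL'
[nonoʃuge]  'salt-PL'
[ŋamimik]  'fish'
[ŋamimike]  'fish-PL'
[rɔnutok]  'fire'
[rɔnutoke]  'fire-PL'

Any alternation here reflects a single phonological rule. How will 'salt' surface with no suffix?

[nonoʃuk]

In [rafituk] and [rafituge] the final segment of 'rope' alternates: [k] ~ [g].
But 'fish' keeps [k] in both environments ([ŋamimik], [ŋamimike]), so there is no rule changing /k/ to [g] before the PL suffix.
Therefore /g/ is basic and [k] is derived by word-final obstruent devoicing (voiced obstruents become voiceless word-finally).
From [nonoʃuge] the stem 'salt' is /nonoʃug/; word-finally this yields [nonoʃuk].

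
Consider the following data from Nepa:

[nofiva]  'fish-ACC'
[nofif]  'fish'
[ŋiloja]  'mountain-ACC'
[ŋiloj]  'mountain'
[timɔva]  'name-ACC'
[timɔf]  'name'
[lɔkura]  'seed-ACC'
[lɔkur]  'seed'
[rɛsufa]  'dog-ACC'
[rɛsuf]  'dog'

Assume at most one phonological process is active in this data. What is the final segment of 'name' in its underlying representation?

'name' shows [v] ~ [f] at the end of the stem ([timɔva] vs [timɔf]).
If /f/ were underlying and a rule turned it into [v] before the ACC suffix, 'dog' would also alternate; but it has [f] in both [rɛsufa] and [rɛsuf].
Therefore /v/ is basic and [f] is derived by word-final obstruent devoicing (voiced obstruents become voiceless word-finally).

/v/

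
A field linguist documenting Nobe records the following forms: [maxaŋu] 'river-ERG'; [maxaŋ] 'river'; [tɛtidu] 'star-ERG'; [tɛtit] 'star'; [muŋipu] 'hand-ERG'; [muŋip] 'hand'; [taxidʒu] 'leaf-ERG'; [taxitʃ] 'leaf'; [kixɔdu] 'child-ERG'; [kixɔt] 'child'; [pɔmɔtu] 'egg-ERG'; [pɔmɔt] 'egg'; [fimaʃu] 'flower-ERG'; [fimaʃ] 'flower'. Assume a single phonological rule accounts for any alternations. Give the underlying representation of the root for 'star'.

'star' shows [d] ~ [t] at the end of the stem ([tɛtidu] vs [tɛtit]).
Compare 'egg', with invariant [t] in [pɔmɔtu] and [pɔmɔt]: an analysis with underlying /t/ and a rule producing [d] before the ERG suffix would wrongly predict alternation here too.
The underlying segment must be /d/; voiced obstruents become voiceless word-finally, yielding [t] there.
Hence 'star' is /tɛtid/ underlyingly.

/tɛtid/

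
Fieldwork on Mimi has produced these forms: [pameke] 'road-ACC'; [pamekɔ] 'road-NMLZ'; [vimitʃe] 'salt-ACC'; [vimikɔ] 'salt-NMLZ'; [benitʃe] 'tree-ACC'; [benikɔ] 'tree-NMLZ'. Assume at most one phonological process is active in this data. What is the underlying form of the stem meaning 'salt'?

/vimitʃ/

'salt' shows [tʃ] ~ [k] at the end of the stem ([vimitʃe] vs [vimikɔ]).
But 'road' keeps [k] in both environments ([pameke], [pamekɔ]), so there is no rule changing /k/ to [tʃ] before the ACC suffix.
The underlying segment must be /tʃ/; palato-alveolar /tʃ/ becomes [k] when no front vowel follows, yielding [k] there.
So 'salt' = /vimitʃ/.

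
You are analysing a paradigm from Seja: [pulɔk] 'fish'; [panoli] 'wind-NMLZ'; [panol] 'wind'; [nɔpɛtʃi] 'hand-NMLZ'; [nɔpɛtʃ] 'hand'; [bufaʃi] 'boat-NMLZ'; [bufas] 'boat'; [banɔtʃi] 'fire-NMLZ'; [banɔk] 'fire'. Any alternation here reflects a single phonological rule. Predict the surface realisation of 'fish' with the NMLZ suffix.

'fire' shows [tʃ] ~ [k] at the end of the stem ([banɔtʃi] vs [banɔk]).
If /tʃ/ were underlying and a rule turned it into [k] in isolation, 'hand' would also alternate; but it has [tʃ] in both [nɔpɛtʃi] and [nɔpɛtʃ].
The alternation reflects palatalization before a front vowel: /k/ and /s/ become palato-alveolar [tʃ] and [ʃ] before a front vowel. /k/ is underlying.
From [pulɔk] the stem 'fish' is /pulɔk/; before a front vowel this yields [pulɔtʃi].

[pulɔtʃi]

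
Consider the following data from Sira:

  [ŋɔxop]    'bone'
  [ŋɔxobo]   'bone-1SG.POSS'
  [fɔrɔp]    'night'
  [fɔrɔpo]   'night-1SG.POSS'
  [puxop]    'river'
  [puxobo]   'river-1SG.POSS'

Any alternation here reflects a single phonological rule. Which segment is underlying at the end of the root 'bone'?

'bone' shows [p] ~ [b] at the end of the stem ([ŋɔxop] vs [ŋɔxobo]).
The stem 'night' ([fɔrɔp], [fɔrɔpo]) shows [p] unchanged in both environments, so [p] cannot be basic with [b] derived before the 1SG.POSS suffix.
So /b/ is underlying, and a rule of word-final obstruent devoicing — voiced obstruents become voiceless word-finally — gives [p].

/b/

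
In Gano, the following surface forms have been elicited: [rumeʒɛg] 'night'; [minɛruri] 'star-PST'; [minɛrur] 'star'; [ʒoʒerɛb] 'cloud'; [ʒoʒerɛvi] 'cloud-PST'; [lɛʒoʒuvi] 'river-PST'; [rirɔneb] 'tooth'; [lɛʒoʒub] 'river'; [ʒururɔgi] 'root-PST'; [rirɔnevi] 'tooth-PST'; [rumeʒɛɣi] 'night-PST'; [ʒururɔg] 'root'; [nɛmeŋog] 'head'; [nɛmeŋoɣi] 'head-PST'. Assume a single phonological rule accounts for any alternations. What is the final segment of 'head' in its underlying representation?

/ɣ/

In [nɛmeŋog] and [nɛmeŋoɣi] the final segment of 'head' alternates: [g] ~ [ɣ].
The stem 'root' ([ʒururɔg], [ʒururɔgi]) shows [g] unchanged in both environments, so [g] cannot be basic with [ɣ] derived before the PST suffix.
The alternation reflects word-final hardening: voiced fricatives become stops word-finally. /ɣ/ is underlying.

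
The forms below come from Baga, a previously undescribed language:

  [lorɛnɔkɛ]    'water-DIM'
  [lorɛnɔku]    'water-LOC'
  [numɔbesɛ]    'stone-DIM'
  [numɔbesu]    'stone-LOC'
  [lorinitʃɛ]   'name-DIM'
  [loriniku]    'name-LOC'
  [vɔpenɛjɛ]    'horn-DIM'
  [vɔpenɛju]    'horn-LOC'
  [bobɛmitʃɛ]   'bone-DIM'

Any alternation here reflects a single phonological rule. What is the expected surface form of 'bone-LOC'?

The stem for 'name' ends in [tʃ] in [lorinitʃɛ] but [k] in [loriniku].
But 'water' keeps [k] in both environments ([lorɛnɔkɛ], [lorɛnɔku]), so there is no rule changing /k/ to [tʃ] before the DIM suffix.
Therefore /tʃ/ is basic and [k] is derived by depalatalization (palato-alveolar /tʃ/ becomes [k] when no front vowel follows).
The one attested form of 'bone', [bobɛmitʃɛ], shows underlying /bobɛmitʃ/. Applying the same rule when no front vowel follows gives [bobɛmiku].

[bobɛmiku]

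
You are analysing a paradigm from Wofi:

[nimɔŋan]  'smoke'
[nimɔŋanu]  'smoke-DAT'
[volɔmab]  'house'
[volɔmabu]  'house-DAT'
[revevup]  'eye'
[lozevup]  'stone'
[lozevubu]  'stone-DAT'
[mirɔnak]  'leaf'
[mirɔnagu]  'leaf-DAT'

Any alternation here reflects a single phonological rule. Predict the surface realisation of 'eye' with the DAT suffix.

[revevubu]

'stone' shows [p] ~ [b] at the end of the stem ([lozevup] vs [lozevubu]).
But 'house' keeps [b] in both environments ([volɔmab], [volɔmabu]), so there is no rule changing /b/ to [p] in isolation.
The underlying segment must be /p/; voiceless stops become voiced between vowels, yielding [b] there.
The one attested form of 'eye', [revevup], shows underlying /revevup/. Applying the same rule between vowels gives [revevubu].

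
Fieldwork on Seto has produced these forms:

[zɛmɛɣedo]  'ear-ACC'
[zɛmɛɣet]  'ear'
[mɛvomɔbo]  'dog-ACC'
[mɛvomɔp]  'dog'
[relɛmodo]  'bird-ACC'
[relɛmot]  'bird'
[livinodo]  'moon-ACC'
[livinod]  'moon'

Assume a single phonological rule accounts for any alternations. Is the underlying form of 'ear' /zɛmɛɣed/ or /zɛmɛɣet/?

'ear' shows [d] ~ [t] at the end of the stem ([zɛmɛɣedo] vs [zɛmɛɣet]).
Compare 'moon', with invariant [d] in [livinodo] and [livinod]: an analysis with underlying /d/ and a rule producing [t] in isolation would wrongly predict alternation here too.
Therefore /t/ is basic and [d] is derived by intervocalic voicing (voiceless stops become voiced between vowels).

/zɛmɛɣet/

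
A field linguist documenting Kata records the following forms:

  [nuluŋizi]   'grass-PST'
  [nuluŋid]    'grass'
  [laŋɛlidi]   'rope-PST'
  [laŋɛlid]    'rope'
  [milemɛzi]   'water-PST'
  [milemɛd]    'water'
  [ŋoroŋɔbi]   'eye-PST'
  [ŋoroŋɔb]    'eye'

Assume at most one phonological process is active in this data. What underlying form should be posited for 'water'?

/milemɛz/

In [milemɛzi] and [milemɛd] the final segment of 'water' alternates: [z] ~ [d].
But 'rope' keeps [d] in both environments ([laŋɛlidi], [laŋɛlid]), so there is no rule changing /d/ to [z] before the PST suffix.
The underlying segment must be /z/; voiced fricatives become stops word-finally, yielding [d] there.
The underlying form of 'water' is therefore /milemɛz/.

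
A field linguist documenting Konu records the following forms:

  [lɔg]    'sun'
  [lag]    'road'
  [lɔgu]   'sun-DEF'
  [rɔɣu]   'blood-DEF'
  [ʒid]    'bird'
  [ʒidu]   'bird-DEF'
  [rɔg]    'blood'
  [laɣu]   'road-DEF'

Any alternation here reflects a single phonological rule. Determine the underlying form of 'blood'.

'blood' shows [ɣ] ~ [g] at the end of the stem ([rɔɣu] vs [rɔg]).
If /g/ were underlying and a rule turned it into [ɣ] before the DEF suffix, 'sun' would also alternate; but it has [g] in both [lɔgu] and [lɔg].
Therefore /ɣ/ is basic and [g] is derived by word-final hardening (voiced fricatives become stops word-finally).

/rɔɣ/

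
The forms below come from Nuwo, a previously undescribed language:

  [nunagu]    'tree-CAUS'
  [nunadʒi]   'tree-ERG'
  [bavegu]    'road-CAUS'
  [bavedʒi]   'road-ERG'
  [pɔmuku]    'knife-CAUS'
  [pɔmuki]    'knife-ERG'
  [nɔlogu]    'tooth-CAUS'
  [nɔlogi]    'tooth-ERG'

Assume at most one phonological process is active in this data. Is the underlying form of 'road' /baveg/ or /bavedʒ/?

The stem for 'road' ends in [g] in [bavegu] but [dʒ] in [bavedʒi].
The stem 'tooth' ([nɔlogu], [nɔlogi]) shows [g] unchanged in both environments, so [g] cannot be basic with [dʒ] derived before the ERG suffix.
So /dʒ/ is underlying, and a rule of depalatalization — palato-alveolar /dʒ/ becomes [g] when no front vowel follows — gives [g].

/bavedʒ/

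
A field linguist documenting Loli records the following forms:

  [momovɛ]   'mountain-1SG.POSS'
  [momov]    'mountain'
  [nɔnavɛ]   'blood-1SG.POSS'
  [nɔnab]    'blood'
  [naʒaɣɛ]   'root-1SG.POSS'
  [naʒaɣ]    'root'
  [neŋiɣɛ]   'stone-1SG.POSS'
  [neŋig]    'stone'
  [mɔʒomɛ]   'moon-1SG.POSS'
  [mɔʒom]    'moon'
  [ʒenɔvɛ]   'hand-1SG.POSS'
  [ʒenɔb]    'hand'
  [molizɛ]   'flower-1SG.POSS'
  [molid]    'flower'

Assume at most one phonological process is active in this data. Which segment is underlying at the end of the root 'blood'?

/b/

In [nɔnavɛ] and [nɔnab] the final segment of 'blood' alternates: [v] ~ [b].
But 'mountain' keeps [v] in both environments ([momovɛ], [momov]), so there is no rule changing /v/ to [b] in isolation.
So /b/ is underlying, and a rule of intervocalic spirantization — voiced stops become fricatives between vowels — gives [v].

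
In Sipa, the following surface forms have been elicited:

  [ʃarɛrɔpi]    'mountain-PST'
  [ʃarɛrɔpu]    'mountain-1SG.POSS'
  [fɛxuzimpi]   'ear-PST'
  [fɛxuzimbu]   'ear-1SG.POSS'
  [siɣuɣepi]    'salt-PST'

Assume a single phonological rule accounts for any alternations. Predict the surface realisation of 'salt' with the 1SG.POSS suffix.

The 1SG.POSS suffix surfaces as [-bu] and [-pu], depending on the final segment of the stem.
The PST suffix, which begins with [p], is invariant after every stem; so [p] is not altered by any rule here.
The 1SG.POSS suffix is therefore /-bu/ underlyingly, with post-vocalic devoicing: voiced stops become voiceless after a vowel.
After 'salt', which ends in a vowel, the suffix surfaces as [-pu], giving [siɣuɣepu].

[siɣuɣepu]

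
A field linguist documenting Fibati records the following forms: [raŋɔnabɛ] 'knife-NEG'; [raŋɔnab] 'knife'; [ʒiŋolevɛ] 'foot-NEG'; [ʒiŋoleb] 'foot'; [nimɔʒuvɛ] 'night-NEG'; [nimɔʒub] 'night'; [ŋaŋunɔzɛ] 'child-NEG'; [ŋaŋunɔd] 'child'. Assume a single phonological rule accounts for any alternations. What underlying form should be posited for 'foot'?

/ʒiŋolev/

The stem for 'foot' ends in [v] in [ʒiŋolevɛ] but [b] in [ʒiŋoleb].
Compare 'knife', with invariant [b] in [raŋɔnabɛ] and [raŋɔnab]: an analysis with underlying /b/ and a rule producing [v] before the NEG suffix would wrongly predict alternation here too.
Therefore /v/ is basic and [b] is derived by word-final hardening (voiced fricatives become stops word-finally).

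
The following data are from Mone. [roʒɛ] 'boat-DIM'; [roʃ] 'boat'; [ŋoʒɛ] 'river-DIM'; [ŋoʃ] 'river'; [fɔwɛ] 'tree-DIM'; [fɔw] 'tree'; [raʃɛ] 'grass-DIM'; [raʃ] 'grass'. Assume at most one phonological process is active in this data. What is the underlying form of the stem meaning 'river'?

/ŋoʒ/

The stem for 'river' ends in [ʒ] in [ŋoʒɛ] but [ʃ] in [ŋoʃ].
If /ʃ/ were underlying and a rule turned it into [ʒ] before the DIM suffix, 'grass' would also alternate; but it has [ʃ] in both [raʃɛ] and [raʃ].
The underlying segment must be /ʒ/; voiced obstruents become voiceless word-finally, yielding [ʃ] there.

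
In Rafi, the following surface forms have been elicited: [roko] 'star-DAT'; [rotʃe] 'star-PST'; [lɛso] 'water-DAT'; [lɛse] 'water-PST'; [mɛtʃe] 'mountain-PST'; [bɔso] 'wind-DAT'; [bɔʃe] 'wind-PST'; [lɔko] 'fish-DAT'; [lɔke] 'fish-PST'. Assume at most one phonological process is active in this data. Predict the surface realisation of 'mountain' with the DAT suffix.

[mɛko]

The root 'star' surfaces as [roko] and [rotʃe], with a stem-final [k] ~ [tʃ] alternation.
Compare 'fish', with invariant [k] in [lɔko] and [lɔke]: an analysis with underlying /k/ and a rule producing [tʃ] before the PST suffix would wrongly predict alternation here too.
The alternation reflects depalatalization: palato-alveolar /tʃ/ and /ʃ/ become [k] and [s] when no front vowel follows. /tʃ/ is underlying.
The one attested form of 'mountain', [mɛtʃe], shows underlying /mɛtʃ/. Applying the same rule when no front vowel follows gives [mɛko].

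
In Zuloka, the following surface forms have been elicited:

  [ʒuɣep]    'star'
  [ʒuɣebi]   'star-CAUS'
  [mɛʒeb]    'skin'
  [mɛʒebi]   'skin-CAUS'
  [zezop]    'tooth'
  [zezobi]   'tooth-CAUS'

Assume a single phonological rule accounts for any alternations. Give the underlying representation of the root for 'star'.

/ʒuɣep/

'star' shows [p] ~ [b] at the end of the stem ([ʒuɣep] vs [ʒuɣebi]).
But 'skin' keeps [b] in both environments ([mɛʒeb], [mɛʒebi]), so there is no rule changing /b/ to [p] in isolation.
So /p/ is underlying, and a rule of intervocalic voicing — voiceless stops become voiced between vowels — gives [b].
The underlying form of 'star' is therefore /ʒuɣep/.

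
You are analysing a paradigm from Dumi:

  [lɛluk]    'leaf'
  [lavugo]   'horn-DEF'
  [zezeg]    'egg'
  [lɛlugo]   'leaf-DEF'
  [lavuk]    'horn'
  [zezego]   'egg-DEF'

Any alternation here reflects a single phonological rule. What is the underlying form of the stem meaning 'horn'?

In [lavuk] and [lavugo] the final segment of 'horn' alternates: [k] ~ [g].
The stem 'egg' ([zezeg], [zezego]) shows [g] unchanged in both environments, so [g] cannot be basic with [k] derived in isolation.
Therefore /k/ is basic and [g] is derived by intervocalic voicing (voiceless stops become voiced between vowels).
The underlying form of 'horn' is therefore /lavuk/.

/lavuk/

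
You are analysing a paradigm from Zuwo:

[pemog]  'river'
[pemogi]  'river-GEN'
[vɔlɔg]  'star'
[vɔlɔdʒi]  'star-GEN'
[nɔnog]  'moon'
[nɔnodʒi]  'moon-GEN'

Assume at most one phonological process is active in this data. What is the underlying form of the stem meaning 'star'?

The root 'star' surfaces as [vɔlɔg] and [vɔlɔdʒi], with a stem-final [g] ~ [dʒ] alternation.
Compare 'river', with invariant [g] in [pemog] and [pemogi]: an analysis with underlying /g/ and a rule producing [dʒ] before the GEN suffix would wrongly predict alternation here too.
The underlying segment must be /dʒ/; palato-alveolar /dʒ/ becomes [g] when no front vowel follows, yielding [g] there.

/vɔlɔdʒ/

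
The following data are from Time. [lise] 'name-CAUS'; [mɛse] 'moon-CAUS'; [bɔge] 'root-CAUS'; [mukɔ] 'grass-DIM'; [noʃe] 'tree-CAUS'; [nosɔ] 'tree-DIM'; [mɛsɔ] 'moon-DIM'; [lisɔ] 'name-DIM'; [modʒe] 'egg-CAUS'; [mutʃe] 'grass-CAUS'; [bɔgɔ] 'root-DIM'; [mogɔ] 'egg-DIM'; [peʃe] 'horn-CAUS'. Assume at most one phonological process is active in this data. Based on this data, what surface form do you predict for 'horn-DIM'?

The root 'tree' surfaces as [noʃe] and [nosɔ], with a stem-final [ʃ] ~ [s] alternation.
The stem 'moon' ([mɛse], [mɛsɔ]) shows [s] unchanged in both environments, so [s] cannot be basic with [ʃ] derived before the CAUS suffix.
So /ʃ/ is underlying, and a rule of depalatalization — palato-alveolar /tʃ/, /dʒ/ and /ʃ/ become [k], [g] and [s] when no front vowel follows — gives [s].
The one attested form of 'horn', [peʃe], shows underlying /peʃ/. Applying the same rule when no front vowel follows gives [pesɔ].

[pesɔ]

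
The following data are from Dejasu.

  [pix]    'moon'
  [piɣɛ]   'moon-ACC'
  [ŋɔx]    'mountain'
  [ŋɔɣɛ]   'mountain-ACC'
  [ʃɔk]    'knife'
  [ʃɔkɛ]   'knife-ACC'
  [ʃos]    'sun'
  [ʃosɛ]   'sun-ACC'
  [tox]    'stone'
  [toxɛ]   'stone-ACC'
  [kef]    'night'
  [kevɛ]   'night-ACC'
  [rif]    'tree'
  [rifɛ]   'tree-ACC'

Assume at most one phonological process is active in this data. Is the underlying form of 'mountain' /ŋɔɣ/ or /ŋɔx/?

/ŋɔɣ/

In [ŋɔx] and [ŋɔɣɛ] the final segment of 'mountain' alternates: [x] ~ [ɣ].
But 'stone' keeps [x] in both environments ([tox], [toxɛ]), so there is no rule changing /x/ to [ɣ] before the ACC suffix.
The underlying segment must be /ɣ/; voiced obstruents become voiceless word-finally, yielding [x] there.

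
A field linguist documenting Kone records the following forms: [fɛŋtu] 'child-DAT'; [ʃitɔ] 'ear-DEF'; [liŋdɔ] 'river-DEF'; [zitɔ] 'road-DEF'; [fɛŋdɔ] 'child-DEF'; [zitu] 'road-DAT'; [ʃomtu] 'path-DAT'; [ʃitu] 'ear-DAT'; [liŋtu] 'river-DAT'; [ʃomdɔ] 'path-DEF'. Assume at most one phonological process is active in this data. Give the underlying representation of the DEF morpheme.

/-dɔ/

The DEF suffix surfaces as [-dɔ] and [-tɔ], depending on the final segment of the stem.
The DAT suffix, which begins with [t], is invariant after every stem; so [t] is not altered by any rule here.
So the underlying form is /-dɔ/, and voiced stops become voiceless after a vowel.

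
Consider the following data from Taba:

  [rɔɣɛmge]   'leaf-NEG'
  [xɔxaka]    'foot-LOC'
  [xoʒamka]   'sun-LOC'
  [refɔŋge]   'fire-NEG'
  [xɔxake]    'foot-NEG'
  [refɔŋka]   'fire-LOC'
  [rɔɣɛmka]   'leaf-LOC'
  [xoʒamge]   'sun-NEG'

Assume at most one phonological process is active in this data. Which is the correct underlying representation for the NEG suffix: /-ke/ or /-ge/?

/-ge/

The NEG morpheme has two allomorphs, [-ge] and [-ke].
The LOC suffix, which begins with [k], is invariant after every stem; so [k] is not altered by any rule here.
The NEG suffix is therefore /-ge/ underlyingly, with post-vocalic devoicing: voiced stops become voiceless after a vowel.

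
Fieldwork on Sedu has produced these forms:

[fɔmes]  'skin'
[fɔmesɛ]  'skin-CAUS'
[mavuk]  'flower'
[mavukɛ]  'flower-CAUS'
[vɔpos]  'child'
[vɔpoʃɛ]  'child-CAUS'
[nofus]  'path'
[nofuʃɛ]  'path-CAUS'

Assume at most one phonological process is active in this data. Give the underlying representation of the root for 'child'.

/vɔpoʃ/

The root 'child' surfaces as [vɔpos] and [vɔpoʃɛ], with a stem-final [s] ~ [ʃ] alternation.
If /s/ were underlying and a rule turned it into [ʃ] before the CAUS suffix, 'skin' would also alternate; but it has [s] in both [fɔmes] and [fɔmesɛ].
So /ʃ/ is underlying, and a rule of depalatalization — palato-alveolar /ʃ/ becomes [s] when no front vowel follows — gives [s].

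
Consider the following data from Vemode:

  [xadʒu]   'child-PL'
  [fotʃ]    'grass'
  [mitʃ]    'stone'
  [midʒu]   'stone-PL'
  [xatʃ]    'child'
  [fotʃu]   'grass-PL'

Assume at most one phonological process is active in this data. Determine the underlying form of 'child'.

/xadʒ/

The root 'child' surfaces as [xatʃ] and [xadʒu], with a stem-final [tʃ] ~ [dʒ] alternation.
But 'grass' keeps [tʃ] in both environments ([fotʃ], [fotʃu]), so there is no rule changing /tʃ/ to [dʒ] before the PL suffix.
So /dʒ/ is underlying, and a rule of word-final obstruent devoicing — voiced obstruents become voiceless word-finally — gives [tʃ].
Hence 'child' is /xadʒ/ underlyingly.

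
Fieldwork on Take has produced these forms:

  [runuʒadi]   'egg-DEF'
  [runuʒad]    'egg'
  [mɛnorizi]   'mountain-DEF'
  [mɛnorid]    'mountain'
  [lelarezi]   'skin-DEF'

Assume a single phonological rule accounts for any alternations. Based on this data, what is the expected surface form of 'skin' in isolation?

The root 'mountain' surfaces as [mɛnorizi] and [mɛnorid], with a stem-final [z] ~ [d] alternation.
If /d/ were underlying and a rule turned it into [z] before the DEF suffix, 'egg' would also alternate; but it has [d] in both [runuʒadi] and [runuʒad].
Therefore /z/ is basic and [d] is derived by word-final hardening (voiced fricatives become stops word-finally).
The one attested form of 'skin', [lelarezi], shows underlying /lelarez/. Applying the same rule word-finally gives [lelared].

[lelared]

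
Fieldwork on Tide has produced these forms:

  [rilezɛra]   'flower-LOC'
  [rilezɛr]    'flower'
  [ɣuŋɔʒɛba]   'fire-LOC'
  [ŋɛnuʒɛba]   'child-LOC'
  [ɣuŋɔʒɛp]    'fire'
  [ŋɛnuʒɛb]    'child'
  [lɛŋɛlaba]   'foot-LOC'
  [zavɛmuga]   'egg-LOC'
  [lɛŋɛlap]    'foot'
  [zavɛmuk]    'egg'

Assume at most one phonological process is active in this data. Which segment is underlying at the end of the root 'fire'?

/p/

The root 'fire' surfaces as [ɣuŋɔʒɛba] and [ɣuŋɔʒɛp], with a stem-final [b] ~ [p] alternation.
But 'child' keeps [b] in both environments ([ŋɛnuʒɛba], [ŋɛnuʒɛb]), so there is no rule changing /b/ to [p] in isolation.
Therefore /p/ is basic and [b] is derived by intervocalic voicing (voiceless stops become voiced between vowels).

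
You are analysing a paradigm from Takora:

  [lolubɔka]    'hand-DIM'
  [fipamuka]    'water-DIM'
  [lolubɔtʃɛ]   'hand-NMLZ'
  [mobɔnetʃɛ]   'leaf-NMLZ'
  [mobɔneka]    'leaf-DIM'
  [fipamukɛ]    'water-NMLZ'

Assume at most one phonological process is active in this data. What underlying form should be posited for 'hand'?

/lolubɔtʃ/

The root 'hand' surfaces as [lolubɔka] and [lolubɔtʃɛ], with a stem-final [k] ~ [tʃ] alternation.
If /k/ were underlying and a rule turned it into [tʃ] before the NMLZ suffix, 'water' would also alternate; but it has [k] in both [fipamuka] and [fipamukɛ].
The alternation reflects depalatalization: palato-alveolar /tʃ/ becomes [k] when no front vowel follows. /tʃ/ is underlying.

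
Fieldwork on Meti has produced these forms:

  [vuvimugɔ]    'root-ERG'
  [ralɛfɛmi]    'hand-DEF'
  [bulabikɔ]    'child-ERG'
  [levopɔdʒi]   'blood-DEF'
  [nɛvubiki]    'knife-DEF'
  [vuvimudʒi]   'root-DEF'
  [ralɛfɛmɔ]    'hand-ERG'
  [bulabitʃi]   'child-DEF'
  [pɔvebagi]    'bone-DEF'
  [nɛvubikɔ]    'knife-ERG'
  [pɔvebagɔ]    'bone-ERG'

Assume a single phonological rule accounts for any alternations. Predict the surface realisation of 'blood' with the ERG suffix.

[levopɔgɔ]

The stem for 'root' ends in [dʒ] in [vuvimudʒi] but [g] in [vuvimugɔ].
But 'bone' keeps [g] in both environments ([pɔvebagi], [pɔvebagɔ]), so there is no rule changing /g/ to [dʒ] before the DEF suffix.
The alternation reflects depalatalization: palato-alveolar /tʃ/ and /dʒ/ become [k] and [g] when no front vowel follows. /dʒ/ is underlying.
The one attested form of 'blood', [levopɔdʒi], shows underlying /levopɔdʒ/. Applying the same rule when no front vowel follows gives [levopɔgɔ].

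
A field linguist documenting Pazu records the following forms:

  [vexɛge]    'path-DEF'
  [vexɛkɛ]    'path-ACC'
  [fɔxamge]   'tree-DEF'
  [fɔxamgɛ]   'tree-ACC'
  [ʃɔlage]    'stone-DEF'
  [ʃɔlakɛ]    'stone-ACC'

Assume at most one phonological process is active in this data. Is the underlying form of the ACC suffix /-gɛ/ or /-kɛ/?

/-kɛ/

The ACC morpheme has two allomorphs, [-gɛ] and [-kɛ].
By contrast the DEF suffix keeps its initial [g] throughout — that segment must be underlying.
So the underlying form is /-kɛ/, and voiceless stops become voiced after a nasal.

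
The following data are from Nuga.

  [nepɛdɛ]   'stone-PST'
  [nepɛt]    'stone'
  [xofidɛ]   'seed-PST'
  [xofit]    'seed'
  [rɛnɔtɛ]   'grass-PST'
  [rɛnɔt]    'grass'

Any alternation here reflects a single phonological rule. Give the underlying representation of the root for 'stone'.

/nepɛd/

The stem for 'stone' ends in [d] in [nepɛdɛ] but [t] in [nepɛt].
If /t/ were underlying and a rule turned it into [d] before the PST suffix, 'grass' would also alternate; but it has [t] in both [rɛnɔtɛ] and [rɛnɔt].
So /d/ is underlying, and a rule of word-final obstruent devoicing — voiced obstruents become voiceless word-finally — gives [t].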